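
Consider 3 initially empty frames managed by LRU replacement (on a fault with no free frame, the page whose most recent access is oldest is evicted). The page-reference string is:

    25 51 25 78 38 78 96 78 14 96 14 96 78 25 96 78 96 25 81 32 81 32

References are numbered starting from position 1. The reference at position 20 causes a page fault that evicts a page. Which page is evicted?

pos 1: 25 -> fault, frames (25)
pos 2: 51 -> fault, frames (25 51)
pos 3: 25 -> hit
pos 4: 78 -> fault, frames (51 25 78)
pos 5: 38 -> fault, evict 51, frames (25 78 38)
pos 6: 78 -> hit
pos 7: 96 -> fault, evict 25, frames (38 78 96)
pos 8: 78 -> hit
pos 9: 14 -> fault, evict 38, frames (96 78 14)
pos 10: 96 -> hit
pos 11: 14 -> hit
pos 12: 96 -> hit
pos 13: 78 -> hit
pos 14: 25 -> fault, evict 14, frames (96 78 25)
pos 15: 96 -> hit
pos 16: 78 -> hit
pos 17: 96 -> hit
pos 18: 25 -> hit
pos 19: 81 -> fault, evict 78, frames (96 25 81)
pos 20: 32 -> fault, evict 96, frames (25 81 32)
At position 20, page 96 is evicted.

96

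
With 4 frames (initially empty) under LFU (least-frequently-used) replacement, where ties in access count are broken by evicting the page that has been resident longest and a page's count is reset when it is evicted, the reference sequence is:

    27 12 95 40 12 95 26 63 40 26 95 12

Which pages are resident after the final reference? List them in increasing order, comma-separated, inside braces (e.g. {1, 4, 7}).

{12, 26, 40, 95}

27 → miss, frames [27]
12 → miss, frames [27, 12]
95 → miss, frames [27, 12, 95]
40 → miss, frames [27, 12, 95, 40]
12 → hit
95 → hit
26 → miss, evict 27, frames [12, 95, 40, 26]
63 → miss, evict 40, frames [12, 95, 26, 63]
40 → miss, evict 26, frames [12, 95, 63, 40]
26 → miss, evict 63, frames [12, 95, 40, 26]
95 → hit
12 → hit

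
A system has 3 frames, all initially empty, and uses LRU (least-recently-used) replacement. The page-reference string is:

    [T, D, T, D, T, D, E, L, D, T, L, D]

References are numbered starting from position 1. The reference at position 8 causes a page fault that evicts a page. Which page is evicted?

T

pos 1: T: fault, frames {T}
pos 2: D: fault, frames {T,D}
pos 3: T: hit
pos 4: D: hit
pos 5: T: hit
pos 6: D: hit
pos 7: E: fault, frames {T,D,E}
pos 8: L: fault, evict T, frames {D,E,L}
At position 8, page T is evicted.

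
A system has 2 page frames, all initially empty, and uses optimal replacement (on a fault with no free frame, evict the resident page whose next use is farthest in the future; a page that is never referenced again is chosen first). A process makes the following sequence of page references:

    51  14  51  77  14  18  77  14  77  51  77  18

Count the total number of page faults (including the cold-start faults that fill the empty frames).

7

51 -> fault, frames [51]
14 -> fault, frames [51, 14]
51 -> hit
77 -> fault, evict 51, frames [14, 77]
14 -> hit
18 -> fault, evict 14, frames [77, 18]
77 -> hit
14 -> fault, evict 18, frames [77, 14]
77 -> hit
51 -> fault, evict 14, frames [77, 51]
77 -> hit
18 -> fault, evict 51, frames [77, 18]
Page faults: 7.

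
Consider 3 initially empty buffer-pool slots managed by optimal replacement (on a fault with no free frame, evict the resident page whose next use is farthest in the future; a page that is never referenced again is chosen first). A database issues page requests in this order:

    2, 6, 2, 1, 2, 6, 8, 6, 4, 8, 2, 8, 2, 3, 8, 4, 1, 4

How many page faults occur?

7

2: fault, frames [2]
6: fault, frames [2, 6]
2: hit
1: fault, frames [2, 6, 1]
2: hit
6: hit
8: fault, evict 1, frames [2, 6, 8]
6: hit
4: fault, evict 6, frames [2, 8, 4]
8: hit
2: hit
8: hit
2: hit
3: fault, evict 2, frames [8, 4, 3]
8: hit
4: hit
1: fault, evict 3, frames [8, 4, 1]
4: hit
Page faults: 7.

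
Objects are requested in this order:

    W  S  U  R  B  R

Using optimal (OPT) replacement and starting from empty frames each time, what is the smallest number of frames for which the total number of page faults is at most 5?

f=1: 6 faults
f=2: 5 faults
f=3: 5 faults
f=4: 5 faults
f=5: 5 faults
Smallest f with faults ≤ 5 is 2.

2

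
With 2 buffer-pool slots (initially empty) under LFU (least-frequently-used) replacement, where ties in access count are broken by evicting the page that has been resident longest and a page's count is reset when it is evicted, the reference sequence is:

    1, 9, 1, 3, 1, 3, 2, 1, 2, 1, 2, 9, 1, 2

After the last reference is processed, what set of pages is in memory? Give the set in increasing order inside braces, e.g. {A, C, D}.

1: fault, frames [1]
9: fault, frames [1, 9]
1: hit
3: fault, evict 9, frames [1, 3]
1: hit
3: hit
2: fault, evict 3, frames [1, 2]
1: hit
2: hit
1: hit
2: hit
9: fault, evict 2, frames [1, 9]
1: hit
2: fault, evict 9, frames [1, 2]

{1, 2}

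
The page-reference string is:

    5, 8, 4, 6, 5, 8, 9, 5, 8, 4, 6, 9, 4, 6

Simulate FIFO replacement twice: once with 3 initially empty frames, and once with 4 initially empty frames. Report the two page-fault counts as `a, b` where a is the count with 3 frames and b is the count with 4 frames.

3 frames: F F F F F F F . . F F . . . → 9 faults.
4 frames: F F F F . . F F F F F F . . → 10 faults.
10 > 9: adding a frame increased faults — Belady's anomaly.

9, 10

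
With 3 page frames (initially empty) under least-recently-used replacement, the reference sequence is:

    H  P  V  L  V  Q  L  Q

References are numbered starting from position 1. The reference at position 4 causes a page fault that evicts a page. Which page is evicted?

pos 1: H → miss, frames {H}
pos 2: P → miss, frames {H,P}
pos 3: V → miss, frames {H,P,V}
pos 4: L → miss, evict H, frames {P,V,L}
At position 4, page H is evicted.

H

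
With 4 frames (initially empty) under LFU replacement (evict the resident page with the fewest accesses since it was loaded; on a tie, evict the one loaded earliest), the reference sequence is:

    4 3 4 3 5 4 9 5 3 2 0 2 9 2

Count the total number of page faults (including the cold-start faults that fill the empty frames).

9

4 -> fault, frames (4)
3 -> fault, frames (4 3)
4 -> hit
3 -> hit
5 -> fault, frames (4 3 5)
4 -> hit
9 -> fault, frames (4 3 5 9)
5 -> hit
3 -> hit
2 -> fault, evict 9, frames (4 3 5 2)
0 -> fault, evict 2, frames (4 3 5 0)
2 -> fault, evict 0, frames (4 3 5 2)
9 -> fault, evict 2, frames (4 3 5 9)
2 -> fault, evict 9, frames (4 3 5 2)
Page faults: 9.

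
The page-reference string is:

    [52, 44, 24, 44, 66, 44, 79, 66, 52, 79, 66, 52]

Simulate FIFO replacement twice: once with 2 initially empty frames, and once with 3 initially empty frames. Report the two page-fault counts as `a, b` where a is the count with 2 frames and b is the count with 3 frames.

2 frames: F F F . F F F F F F F F → 11 faults.
3 frames: F F F . F . F . F . . . → 6 faults.
6 < 11: adding a frame reduced faults, as is typical.

11, 6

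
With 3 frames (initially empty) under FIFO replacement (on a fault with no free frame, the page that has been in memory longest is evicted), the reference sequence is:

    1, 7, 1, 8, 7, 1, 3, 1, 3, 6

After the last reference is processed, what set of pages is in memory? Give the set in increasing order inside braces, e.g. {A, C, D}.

1: miss, frames {1}
7: miss, frames {1,7}
1: hit
8: miss, frames {1,7,8}
7: hit
1: hit
3: miss, evict 1, frames {7,8,3}
1: miss, evict 7, frames {8,3,1}
3: hit
6: miss, evict 8, frames {3,1,6}

{1, 3, 6}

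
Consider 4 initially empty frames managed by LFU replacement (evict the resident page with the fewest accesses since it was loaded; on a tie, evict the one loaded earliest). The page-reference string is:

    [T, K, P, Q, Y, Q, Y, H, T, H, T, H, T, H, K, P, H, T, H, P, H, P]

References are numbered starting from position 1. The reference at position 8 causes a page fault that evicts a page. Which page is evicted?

K

pos 1: T: fault, frames (T)
pos 2: K: fault, frames (T K)
pos 3: P: fault, frames (T K P)
pos 4: Q: fault, frames (T K P Q)
pos 5: Y: fault, evict T, frames (K P Q Y)
pos 6: Q: hit
pos 7: Y: hit
pos 8: H: fault, evict K, frames (P Q Y H)
At position 8, page K is evicted.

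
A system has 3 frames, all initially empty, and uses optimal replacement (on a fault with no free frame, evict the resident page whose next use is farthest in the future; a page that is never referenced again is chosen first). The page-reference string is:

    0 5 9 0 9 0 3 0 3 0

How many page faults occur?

0 → fault, frames [0]
5 → fault, frames [0, 5]
9 → fault, frames [0, 5, 9]
0 → hit
9 → hit
0 → hit
3 → fault, evict 9, frames [0, 5, 3]
0 → hit
3 → hit
0 → hit
Page faults: 4.

4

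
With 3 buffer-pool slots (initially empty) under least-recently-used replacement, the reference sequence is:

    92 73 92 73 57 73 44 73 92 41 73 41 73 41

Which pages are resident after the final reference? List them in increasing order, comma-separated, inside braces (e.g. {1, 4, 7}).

92: fault, frames [92]
73: fault, frames [92, 73]
92: hit
73: hit
57: fault, frames [92, 73, 57]
73: hit
44: fault, evict 92, frames [57, 73, 44]
73: hit
92: fault, evict 57, frames [44, 73, 92]
41: fault, evict 44, frames [73, 92, 41]
73: hit
41: hit
73: hit
41: hit

{41, 73, 92}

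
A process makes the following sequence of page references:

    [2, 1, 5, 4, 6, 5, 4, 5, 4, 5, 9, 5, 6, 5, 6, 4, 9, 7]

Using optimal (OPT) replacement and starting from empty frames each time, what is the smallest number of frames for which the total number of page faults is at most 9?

f=1: 18 faults
f=2: 11 faults
f=3: 8 faults
f=4: 7 faults
f=5: 7 faults
f=6: 7 faults
f=7: 7 faults
Smallest f with faults ≤ 9 is 3.

3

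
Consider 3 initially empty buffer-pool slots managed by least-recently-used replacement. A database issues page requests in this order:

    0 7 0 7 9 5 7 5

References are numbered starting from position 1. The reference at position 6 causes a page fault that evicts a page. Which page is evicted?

0

pos 1: 0: miss, frames (0)
pos 2: 7: miss, frames (0 7)
pos 3: 0: hit
pos 4: 7: hit
pos 5: 9: miss, frames (0 7 9)
pos 6: 5: miss, evict 0, frames (7 9 5)
At position 6, page 0 is evicted.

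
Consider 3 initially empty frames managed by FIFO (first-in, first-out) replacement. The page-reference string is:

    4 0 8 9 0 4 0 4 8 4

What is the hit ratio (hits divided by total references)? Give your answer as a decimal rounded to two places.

4: miss, frames (4)
0: miss, frames (4 0)
8: miss, frames (4 0 8)
9: miss, evict 4, frames (0 8 9)
0: hit
4: miss, evict 0, frames (8 9 4)
0: miss, evict 8, frames (9 4 0)
4: hit
8: miss, evict 9, frames (4 0 8)
4: hit
Hits: 3 of 10 references → 3/10 = 0.3000.

0.30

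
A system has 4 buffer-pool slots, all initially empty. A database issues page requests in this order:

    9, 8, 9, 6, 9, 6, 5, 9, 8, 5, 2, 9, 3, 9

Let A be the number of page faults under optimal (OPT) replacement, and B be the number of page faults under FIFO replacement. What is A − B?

Under OPT: F F . F . . F . . . F . F . → 6 faults.
Under FIFO: F F . F . . F . . . F F F . → 7 faults.
A − B = 6 − 7 = -1.

-1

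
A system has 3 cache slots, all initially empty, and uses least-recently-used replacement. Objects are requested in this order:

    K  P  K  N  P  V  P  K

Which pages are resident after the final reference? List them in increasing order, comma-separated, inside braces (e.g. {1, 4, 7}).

K → miss, frames (K)
P → miss, frames (K P)
K → hit
N → miss, frames (P K N)
P → hit
V → miss, evict K, frames (N P V)
P → hit
K → miss, evict N, frames (V P K)

{K, P, V}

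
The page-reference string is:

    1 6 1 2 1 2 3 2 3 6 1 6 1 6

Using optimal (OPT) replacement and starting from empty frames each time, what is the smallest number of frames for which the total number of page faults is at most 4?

f=1: 14 faults
f=2: 6 faults
f=3: 5 faults
f=4: 4 faults
Smallest f with faults ≤ 4 is 4.

4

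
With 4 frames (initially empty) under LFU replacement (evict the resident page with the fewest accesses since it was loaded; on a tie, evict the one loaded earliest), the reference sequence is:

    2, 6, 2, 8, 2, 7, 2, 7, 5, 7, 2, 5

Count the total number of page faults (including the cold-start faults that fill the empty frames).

2 -> miss, frames (2)
6 -> miss, frames (2 6)
2 -> hit
8 -> miss, frames (2 6 8)
2 -> hit
7 -> miss, frames (2 6 8 7)
2 -> hit
7 -> hit
5 -> miss, evict 6, frames (2 8 7 5)
7 -> hit
2 -> hit
5 -> hit
Page faults: 5.

5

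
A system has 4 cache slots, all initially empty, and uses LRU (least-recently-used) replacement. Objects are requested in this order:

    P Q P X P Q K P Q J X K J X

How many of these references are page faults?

7

P: miss, frames {P}
Q: miss, frames {P,Q}
P: hit
X: miss, frames {Q,P,X}
P: hit
Q: hit
K: miss, frames {X,P,Q,K}
P: hit
Q: hit
J: miss, evict X, frames {K,P,Q,J}
X: miss, evict K, frames {P,Q,J,X}
K: miss, evict P, frames {Q,J,X,K}
J: hit
X: hit
Page faults: 7.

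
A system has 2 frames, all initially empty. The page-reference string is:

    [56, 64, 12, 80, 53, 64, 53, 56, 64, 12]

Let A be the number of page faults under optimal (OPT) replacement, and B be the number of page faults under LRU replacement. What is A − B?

-2

Under OPT: F F F F F . . F . F → 7 faults.
Under LRU: F F F F F F . F F F → 9 faults.
A − B = 7 − 9 = -2.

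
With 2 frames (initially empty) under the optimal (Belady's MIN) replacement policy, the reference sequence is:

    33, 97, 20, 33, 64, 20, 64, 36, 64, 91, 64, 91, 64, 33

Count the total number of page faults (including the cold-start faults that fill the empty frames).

33 → miss, frames [33]
97 → miss, frames [33, 97]
20 → miss, evict 97, frames [33, 20]
33 → hit
64 → miss, evict 33, frames [20, 64]
20 → hit
64 → hit
36 → miss, evict 20, frames [64, 36]
64 → hit
91 → miss, evict 36, frames [64, 91]
64 → hit
91 → hit
64 → hit
33 → miss, evict 91, frames [64, 33]
Page faults: 7.

7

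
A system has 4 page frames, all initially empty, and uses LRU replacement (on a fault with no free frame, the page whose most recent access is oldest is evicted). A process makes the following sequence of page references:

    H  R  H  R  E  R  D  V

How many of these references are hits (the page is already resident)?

3

H: fault, frames [H]
R: fault, frames [H, R]
H: hit
R: hit
E: fault, frames [H, R, E]
R: hit
D: fault, frames [H, E, R, D]
V: fault, evict H, frames [E, R, D, V]
Hits: 3.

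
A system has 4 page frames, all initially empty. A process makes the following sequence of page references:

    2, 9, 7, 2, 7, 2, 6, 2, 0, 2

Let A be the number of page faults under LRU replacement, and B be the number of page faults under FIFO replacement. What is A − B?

Under LRU: F F F . . . F . F . → 5 faults.
Under FIFO: F F F . . . F . F F → 6 faults.
A − B = 5 − 6 = -1.

-1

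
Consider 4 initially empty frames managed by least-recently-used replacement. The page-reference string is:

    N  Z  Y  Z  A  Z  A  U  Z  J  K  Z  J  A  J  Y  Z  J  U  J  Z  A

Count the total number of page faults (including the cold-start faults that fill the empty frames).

N: fault, frames (N)
Z: fault, frames (N Z)
Y: fault, frames (N Z Y)
Z: hit
A: fault, frames (N Y Z A)
Z: hit
A: hit
U: fault, evict N, frames (Y Z A U)
Z: hit
J: fault, evict Y, frames (A U Z J)
K: fault, evict A, frames (U Z J K)
Z: hit
J: hit
A: fault, evict U, frames (K Z J A)
J: hit
Y: fault, evict K, frames (Z A J Y)
Z: hit
J: hit
U: fault, evict A, frames (Y Z J U)
J: hit
Z: hit
A: fault, evict Y, frames (U J Z A)
Page faults: 11.

11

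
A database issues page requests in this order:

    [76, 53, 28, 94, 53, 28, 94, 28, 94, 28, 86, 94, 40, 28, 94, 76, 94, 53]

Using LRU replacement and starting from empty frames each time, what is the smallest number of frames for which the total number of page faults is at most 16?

f=1: 18 faults
f=2: 14 faults
f=3: 9 faults
f=4: 8 faults
f=5: 8 faults
f=6: 6 faults
Smallest f with faults ≤ 16 is 2.

2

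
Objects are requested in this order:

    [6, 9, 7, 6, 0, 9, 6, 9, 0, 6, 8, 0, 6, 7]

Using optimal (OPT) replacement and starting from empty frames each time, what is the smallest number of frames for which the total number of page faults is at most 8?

3

f=1: 14 faults
f=2: 9 faults
f=3: 6 faults
f=4: 5 faults
f=5: 5 faults
Smallest f with faults ≤ 8 is 3.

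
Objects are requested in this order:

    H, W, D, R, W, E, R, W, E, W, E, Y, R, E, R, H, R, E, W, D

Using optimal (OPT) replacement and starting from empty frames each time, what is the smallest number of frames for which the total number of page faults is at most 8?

4

f=1: 20 faults
f=2: 12 faults
f=3: 9 faults
f=4: 8 faults
f=5: 7 faults
f=6: 6 faults
Smallest f with faults ≤ 8 is 4.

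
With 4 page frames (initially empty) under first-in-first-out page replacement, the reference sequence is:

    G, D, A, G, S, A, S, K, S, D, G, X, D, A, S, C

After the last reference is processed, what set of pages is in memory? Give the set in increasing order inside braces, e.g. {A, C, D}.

G → fault, frames [G]
D → fault, frames [G, D]
A → fault, frames [G, D, A]
G → hit
S → fault, frames [G, D, A, S]
A → hit
S → hit
K → fault, evict G, frames [D, A, S, K]
S → hit
D → hit
G → fault, evict D, frames [A, S, K, G]
X → fault, evict A, frames [S, K, G, X]
D → fault, evict S, frames [K, G, X, D]
A → fault, evict K, frames [G, X, D, A]
S → fault, evict G, frames [X, D, A, S]
C → fault, evict X, frames [D, A, S, C]

{A, C, D, S}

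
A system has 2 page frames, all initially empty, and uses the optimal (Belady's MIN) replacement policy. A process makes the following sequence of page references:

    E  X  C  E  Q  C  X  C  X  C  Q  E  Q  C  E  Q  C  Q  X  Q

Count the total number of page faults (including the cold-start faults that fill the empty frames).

10

E: fault, frames (E)
X: fault, frames (E X)
C: fault, evict X, frames (E C)
E: hit
Q: fault, evict E, frames (C Q)
C: hit
X: fault, evict Q, frames (C X)
C: hit
X: hit
C: hit
Q: fault, evict X, frames (C Q)
E: fault, evict C, frames (Q E)
Q: hit
C: fault, evict Q, frames (E C)
E: hit
Q: fault, evict E, frames (C Q)
C: hit
Q: hit
X: fault, evict C, frames (Q X)
Q: hit
Page faults: 10.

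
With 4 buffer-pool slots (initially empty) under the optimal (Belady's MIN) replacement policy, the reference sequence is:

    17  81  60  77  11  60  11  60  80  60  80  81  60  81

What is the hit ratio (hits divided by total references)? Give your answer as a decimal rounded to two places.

0.57

17 → miss, frames (17)
81 → miss, frames (17 81)
60 → miss, frames (17 81 60)
77 → miss, frames (17 81 60 77)
11 → miss, evict 77, frames (17 81 60 11)
60 → hit
11 → hit
60 → hit
80 → miss, evict 11, frames (17 81 60 80)
60 → hit
80 → hit
81 → hit
60 → hit
81 → hit
Hits: 8 of 14 references → 8/14 = 0.5714.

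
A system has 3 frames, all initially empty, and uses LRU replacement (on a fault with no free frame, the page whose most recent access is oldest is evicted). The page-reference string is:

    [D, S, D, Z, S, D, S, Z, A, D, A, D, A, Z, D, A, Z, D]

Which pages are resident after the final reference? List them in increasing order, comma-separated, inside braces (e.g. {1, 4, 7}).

D: fault, frames [D]
S: fault, frames [D, S]
D: hit
Z: fault, frames [S, D, Z]
S: hit
D: hit
S: hit
Z: hit
A: fault, evict D, frames [S, Z, A]
D: fault, evict S, frames [Z, A, D]
A: hit
D: hit
A: hit
Z: hit
D: hit
A: hit
Z: hit
D: hit

{A, D, Z}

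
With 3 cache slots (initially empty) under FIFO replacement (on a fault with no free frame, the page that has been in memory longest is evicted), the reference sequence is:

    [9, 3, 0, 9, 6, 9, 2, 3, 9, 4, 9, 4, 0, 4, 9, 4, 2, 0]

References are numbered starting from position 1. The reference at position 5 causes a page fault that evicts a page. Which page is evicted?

9

pos 1: 9 -> miss, frames [9]
pos 2: 3 -> miss, frames [9, 3]
pos 3: 0 -> miss, frames [9, 3, 0]
pos 4: 9 -> hit
pos 5: 6 -> miss, evict 9, frames [3, 0, 6]
At position 5, page 9 is evicted.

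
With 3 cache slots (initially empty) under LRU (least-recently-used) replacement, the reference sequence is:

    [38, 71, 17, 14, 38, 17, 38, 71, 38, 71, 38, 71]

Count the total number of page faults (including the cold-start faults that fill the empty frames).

38: fault, frames (38)
71: fault, frames (38 71)
17: fault, frames (38 71 17)
14: fault, evict 38, frames (71 17 14)
38: fault, evict 71, frames (17 14 38)
17: hit
38: hit
71: fault, evict 14, frames (17 38 71)
38: hit
71: hit
38: hit
71: hit
Page faults: 6.

6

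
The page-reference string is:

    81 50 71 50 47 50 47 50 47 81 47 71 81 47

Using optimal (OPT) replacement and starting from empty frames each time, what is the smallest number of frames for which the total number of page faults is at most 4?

f=1: 14 faults
f=2: 7 faults
f=3: 5 faults
f=4: 4 faults
Smallest f with faults ≤ 4 is 4.

4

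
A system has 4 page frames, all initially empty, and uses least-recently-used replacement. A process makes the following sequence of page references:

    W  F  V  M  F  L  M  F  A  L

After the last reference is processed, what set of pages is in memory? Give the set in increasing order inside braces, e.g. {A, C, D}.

W: fault, frames [W]
F: fault, frames [W, F]
V: fault, frames [W, F, V]
M: fault, frames [W, F, V, M]
F: hit
L: fault, evict W, frames [V, M, F, L]
M: hit
F: hit
A: fault, evict V, frames [L, M, F, A]
L: hit

{A, F, L, M}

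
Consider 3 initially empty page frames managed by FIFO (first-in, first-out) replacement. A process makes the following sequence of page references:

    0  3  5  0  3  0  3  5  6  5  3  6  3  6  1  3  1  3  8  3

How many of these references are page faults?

0: miss, frames [0]
3: miss, frames [0, 3]
5: miss, frames [0, 3, 5]
0: hit
3: hit
0: hit
3: hit
5: hit
6: miss, evict 0, frames [3, 5, 6]
5: hit
3: hit
6: hit
3: hit
6: hit
1: miss, evict 3, frames [5, 6, 1]
3: miss, evict 5, frames [6, 1, 3]
1: hit
3: hit
8: miss, evict 6, frames [1, 3, 8]
3: hit
Page faults: 7.

7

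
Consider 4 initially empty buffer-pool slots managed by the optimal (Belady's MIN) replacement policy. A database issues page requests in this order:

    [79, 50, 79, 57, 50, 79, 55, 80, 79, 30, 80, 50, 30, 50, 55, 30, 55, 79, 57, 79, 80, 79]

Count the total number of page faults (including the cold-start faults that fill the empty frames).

8

79 -> fault, frames [79]
50 -> fault, frames [79, 50]
79 -> hit
57 -> fault, frames [79, 50, 57]
50 -> hit
79 -> hit
55 -> fault, frames [79, 50, 57, 55]
80 -> fault, evict 57, frames [79, 50, 55, 80]
79 -> hit
30 -> fault, evict 79, frames [50, 55, 80, 30]
80 -> hit
50 -> hit
30 -> hit
50 -> hit
55 -> hit
30 -> hit
55 -> hit
79 -> fault, evict 30, frames [50, 55, 80, 79]
57 -> fault, evict 55, frames [50, 80, 79, 57]
79 -> hit
80 -> hit
79 -> hit
Page faults: 8.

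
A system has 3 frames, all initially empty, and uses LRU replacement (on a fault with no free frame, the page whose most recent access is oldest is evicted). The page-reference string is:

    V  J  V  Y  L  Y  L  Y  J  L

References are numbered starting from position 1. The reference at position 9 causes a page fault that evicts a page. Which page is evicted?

V

pos 1: V: miss, frames {V}
pos 2: J: miss, frames {V,J}
pos 3: V: hit
pos 4: Y: miss, frames {J,V,Y}
pos 5: L: miss, evict J, frames {V,Y,L}
pos 6: Y: hit
pos 7: L: hit
pos 8: Y: hit
pos 9: J: miss, evict V, frames {L,Y,J}
At position 9, page V is evicted.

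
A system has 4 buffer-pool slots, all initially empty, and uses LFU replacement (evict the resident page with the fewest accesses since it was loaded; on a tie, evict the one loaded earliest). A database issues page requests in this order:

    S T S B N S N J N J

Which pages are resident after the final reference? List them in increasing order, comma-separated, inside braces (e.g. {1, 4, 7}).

{B, J, N, S}

S -> fault, frames [S]
T -> fault, frames [S, T]
S -> hit
B -> fault, frames [S, T, B]
N -> fault, frames [S, T, B, N]
S -> hit
N -> hit
J -> fault, evict T, frames [S, B, N, J]
N -> hit
J -> hit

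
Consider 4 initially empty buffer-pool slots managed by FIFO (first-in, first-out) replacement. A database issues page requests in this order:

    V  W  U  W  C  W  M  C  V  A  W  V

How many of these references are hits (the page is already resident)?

4

V -> fault, frames [V]
W -> fault, frames [V, W]
U -> fault, frames [V, W, U]
W -> hit
C -> fault, frames [V, W, U, C]
W -> hit
M -> fault, evict V, frames [W, U, C, M]
C -> hit
V -> fault, evict W, frames [U, C, M, V]
A -> fault, evict U, frames [C, M, V, A]
W -> fault, evict C, frames [M, V, A, W]
V -> hit
Hits: 4.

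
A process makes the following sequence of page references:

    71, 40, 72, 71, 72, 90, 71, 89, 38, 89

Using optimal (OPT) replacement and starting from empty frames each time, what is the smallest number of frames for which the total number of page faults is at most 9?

2

f=1: 10 faults
f=2: 6 faults
f=3: 6 faults
f=4: 6 faults
f=5: 6 faults
f=6: 6 faults
Smallest f with faults ≤ 9 is 2.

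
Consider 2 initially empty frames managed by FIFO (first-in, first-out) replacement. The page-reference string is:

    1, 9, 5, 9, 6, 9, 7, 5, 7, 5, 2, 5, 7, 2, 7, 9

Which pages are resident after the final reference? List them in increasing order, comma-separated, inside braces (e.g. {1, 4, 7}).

1 → miss, frames (1)
9 → miss, frames (1 9)
5 → miss, evict 1, frames (9 5)
9 → hit
6 → miss, evict 9, frames (5 6)
9 → miss, evict 5, frames (6 9)
7 → miss, evict 6, frames (9 7)
5 → miss, evict 9, frames (7 5)
7 → hit
5 → hit
2 → miss, evict 7, frames (5 2)
5 → hit
7 → miss, evict 5, frames (2 7)
2 → hit
7 → hit
9 → miss, evict 2, frames (7 9)

{7, 9}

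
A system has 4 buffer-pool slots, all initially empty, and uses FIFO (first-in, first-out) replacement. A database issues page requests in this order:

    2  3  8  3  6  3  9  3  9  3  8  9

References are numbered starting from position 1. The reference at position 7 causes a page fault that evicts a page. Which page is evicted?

pos 1: 2: fault, frames [2]
pos 2: 3: fault, frames [2, 3]
pos 3: 8: fault, frames [2, 3, 8]
pos 4: 3: hit
pos 5: 6: fault, frames [2, 3, 8, 6]
pos 6: 3: hit
pos 7: 9: fault, evict 2, frames [3, 8, 6, 9]
At position 7, page 2 is evicted.

2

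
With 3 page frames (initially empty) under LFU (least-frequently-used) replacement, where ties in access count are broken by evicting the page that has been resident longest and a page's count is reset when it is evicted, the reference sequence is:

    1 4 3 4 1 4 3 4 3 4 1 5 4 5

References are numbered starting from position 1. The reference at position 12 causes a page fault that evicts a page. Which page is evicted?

1

pos 1: 1: fault, frames {1}
pos 2: 4: fault, frames {1,4}
pos 3: 3: fault, frames {1,4,3}
pos 4: 4: hit
pos 5: 1: hit
pos 6: 4: hit
pos 7: 3: hit
pos 8: 4: hit
pos 9: 3: hit
pos 10: 4: hit
pos 11: 1: hit
pos 12: 5: fault, evict 1, frames {4,3,5}
At position 12, page 1 is evicted.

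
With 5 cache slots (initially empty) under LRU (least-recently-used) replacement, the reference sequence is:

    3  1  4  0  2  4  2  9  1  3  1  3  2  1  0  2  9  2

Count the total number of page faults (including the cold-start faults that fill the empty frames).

3 -> fault, frames {3}
1 -> fault, frames {3,1}
4 -> fault, frames {3,1,4}
0 -> fault, frames {3,1,4,0}
2 -> fault, frames {3,1,4,0,2}
4 -> hit
2 -> hit
9 -> fault, evict 3, frames {1,0,4,2,9}
1 -> hit
3 -> fault, evict 0, frames {4,2,9,1,3}
1 -> hit
3 -> hit
2 -> hit
1 -> hit
0 -> fault, evict 4, frames {9,3,2,1,0}
2 -> hit
9 -> hit
2 -> hit
Page faults: 8.

8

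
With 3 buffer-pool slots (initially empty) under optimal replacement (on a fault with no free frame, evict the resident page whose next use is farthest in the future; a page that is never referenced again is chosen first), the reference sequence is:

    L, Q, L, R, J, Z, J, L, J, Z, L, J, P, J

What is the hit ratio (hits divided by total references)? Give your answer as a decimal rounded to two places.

L: fault, frames {L}
Q: fault, frames {L,Q}
L: hit
R: fault, frames {L,Q,R}
J: fault, evict R, frames {L,Q,J}
Z: fault, evict Q, frames {L,J,Z}
J: hit
L: hit
J: hit
Z: hit
L: hit
J: hit
P: fault, evict Z, frames {L,J,P}
J: hit
Hits: 8 of 14 references → 8/14 = 0.5714.

0.57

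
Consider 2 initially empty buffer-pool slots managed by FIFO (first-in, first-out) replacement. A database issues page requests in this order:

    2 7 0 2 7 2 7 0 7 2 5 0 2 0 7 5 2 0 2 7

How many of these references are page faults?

2 → fault, frames (2)
7 → fault, frames (2 7)
0 → fault, evict 2, frames (7 0)
2 → fault, evict 7, frames (0 2)
7 → fault, evict 0, frames (2 7)
2 → hit
7 → hit
0 → fault, evict 2, frames (7 0)
7 → hit
2 → fault, evict 7, frames (0 2)
5 → fault, evict 0, frames (2 5)
0 → fault, evict 2, frames (5 0)
2 → fault, evict 5, frames (0 2)
0 → hit
7 → fault, evict 0, frames (2 7)
5 → fault, evict 2, frames (7 5)
2 → fault, evict 7, frames (5 2)
0 → fault, evict 5, frames (2 0)
2 → hit
7 → fault, evict 2, frames (0 7)
Page faults: 15.

15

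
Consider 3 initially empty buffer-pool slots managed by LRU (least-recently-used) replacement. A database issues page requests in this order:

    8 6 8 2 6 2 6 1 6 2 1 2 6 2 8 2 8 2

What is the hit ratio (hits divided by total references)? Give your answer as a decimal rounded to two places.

8: fault, frames (8)
6: fault, frames (8 6)
8: hit
2: fault, frames (6 8 2)
6: hit
2: hit
6: hit
1: fault, evict 8, frames (2 6 1)
6: hit
2: hit
1: hit
2: hit
6: hit
2: hit
8: fault, evict 1, frames (6 2 8)
2: hit
8: hit
2: hit
Hits: 13 of 18 references → 13/18 = 0.7222.

0.72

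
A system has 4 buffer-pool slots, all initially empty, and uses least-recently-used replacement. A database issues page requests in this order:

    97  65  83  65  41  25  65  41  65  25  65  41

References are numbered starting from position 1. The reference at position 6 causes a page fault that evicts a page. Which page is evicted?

97

pos 1: 97 -> miss, frames {97}
pos 2: 65 -> miss, frames {97,65}
pos 3: 83 -> miss, frames {97,65,83}
pos 4: 65 -> hit
pos 5: 41 -> miss, frames {97,83,65,41}
pos 6: 25 -> miss, evict 97, frames {83,65,41,25}
At position 6, page 97 is evicted.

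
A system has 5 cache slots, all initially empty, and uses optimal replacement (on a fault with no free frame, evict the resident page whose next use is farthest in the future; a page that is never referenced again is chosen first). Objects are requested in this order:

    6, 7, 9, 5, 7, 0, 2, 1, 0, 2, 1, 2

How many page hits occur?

5

6 → miss, frames {6}
7 → miss, frames {6,7}
9 → miss, frames {6,7,9}
5 → miss, frames {6,7,9,5}
7 → hit
0 → miss, frames {6,7,9,5,0}
2 → miss, evict 5, frames {6,7,9,0,2}
1 → miss, evict 9, frames {6,7,0,2,1}
0 → hit
2 → hit
1 → hit
2 → hit
Hits: 5.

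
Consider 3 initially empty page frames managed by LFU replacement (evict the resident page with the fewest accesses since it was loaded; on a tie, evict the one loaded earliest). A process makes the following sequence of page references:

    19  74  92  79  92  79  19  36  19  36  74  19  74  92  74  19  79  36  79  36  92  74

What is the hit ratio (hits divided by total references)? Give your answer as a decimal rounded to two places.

19 -> miss, frames {19}
74 -> miss, frames {19,74}
92 -> miss, frames {19,74,92}
79 -> miss, evict 19, frames {74,92,79}
92 -> hit
79 -> hit
19 -> miss, evict 74, frames {92,79,19}
36 -> miss, evict 19, frames {92,79,36}
19 -> miss, evict 36, frames {92,79,19}
36 -> miss, evict 19, frames {92,79,36}
74 -> miss, evict 36, frames {92,79,74}
19 -> miss, evict 74, frames {92,79,19}
74 -> miss, evict 19, frames {92,79,74}
92 -> hit
74 -> hit
19 -> miss, evict 79, frames {92,74,19}
79 -> miss, evict 19, frames {92,74,79}
36 -> miss, evict 79, frames {92,74,36}
79 -> miss, evict 36, frames {92,74,79}
36 -> miss, evict 79, frames {92,74,36}
92 -> hit
74 -> hit
Hits: 6 of 22 references → 6/22 = 0.2727.

0.27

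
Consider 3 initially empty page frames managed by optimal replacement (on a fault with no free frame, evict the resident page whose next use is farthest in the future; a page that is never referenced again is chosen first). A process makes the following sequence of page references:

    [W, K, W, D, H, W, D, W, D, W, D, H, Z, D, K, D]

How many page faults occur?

6

W → miss, frames {W}
K → miss, frames {W,K}
W → hit
D → miss, frames {W,K,D}
H → miss, evict K, frames {W,D,H}
W → hit
D → hit
W → hit
D → hit
W → hit
D → hit
H → hit
Z → miss, evict H, frames {W,D,Z}
D → hit
K → miss, evict Z, frames {W,D,K}
D → hit
Page faults: 6.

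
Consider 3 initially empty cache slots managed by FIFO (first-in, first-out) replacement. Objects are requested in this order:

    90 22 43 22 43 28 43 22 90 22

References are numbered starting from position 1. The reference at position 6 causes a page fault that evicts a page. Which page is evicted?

pos 1: 90: miss, frames {90}
pos 2: 22: miss, frames {90,22}
pos 3: 43: miss, frames {90,22,43}
pos 4: 22: hit
pos 5: 43: hit
pos 6: 28: miss, evict 90, frames {22,43,28}
At position 6, page 90 is evicted.

90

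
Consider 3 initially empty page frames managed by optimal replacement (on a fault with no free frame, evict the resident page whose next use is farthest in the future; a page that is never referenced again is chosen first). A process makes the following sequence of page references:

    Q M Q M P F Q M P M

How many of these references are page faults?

Q → miss, frames {Q}
M → miss, frames {Q,M}
Q → hit
M → hit
P → miss, frames {Q,M,P}
F → miss, evict P, frames {Q,M,F}
Q → hit
M → hit
P → miss, evict F, frames {Q,M,P}
M → hit
Page faults: 5.

5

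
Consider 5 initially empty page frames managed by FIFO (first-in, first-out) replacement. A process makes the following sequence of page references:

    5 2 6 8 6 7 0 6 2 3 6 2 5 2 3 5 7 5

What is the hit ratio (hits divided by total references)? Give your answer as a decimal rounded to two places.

0.50

5: fault, frames (5)
2: fault, frames (5 2)
6: fault, frames (5 2 6)
8: fault, frames (5 2 6 8)
6: hit
7: fault, frames (5 2 6 8 7)
0: fault, evict 5, frames (2 6 8 7 0)
6: hit
2: hit
3: fault, evict 2, frames (6 8 7 0 3)
6: hit
2: fault, evict 6, frames (8 7 0 3 2)
5: fault, evict 8, frames (7 0 3 2 5)
2: hit
3: hit
5: hit
7: hit
5: hit
Hits: 9 of 18 references → 9/18 = 0.5000.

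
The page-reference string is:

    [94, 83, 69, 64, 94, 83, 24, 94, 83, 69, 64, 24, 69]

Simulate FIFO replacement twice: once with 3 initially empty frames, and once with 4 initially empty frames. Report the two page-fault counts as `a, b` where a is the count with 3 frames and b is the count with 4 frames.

9, 10

3 frames: F F F F F F F . . F F . . → 9 faults.
4 frames: F F F F . . F F F F F F . → 10 faults.
10 > 9: adding a frame increased faults — Belady's anomaly.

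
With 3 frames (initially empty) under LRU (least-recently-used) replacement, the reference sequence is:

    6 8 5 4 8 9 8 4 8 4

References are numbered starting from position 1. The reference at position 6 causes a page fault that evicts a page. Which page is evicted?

5

pos 1: 6 → fault, frames (6)
pos 2: 8 → fault, frames (6 8)
pos 3: 5 → fault, frames (6 8 5)
pos 4: 4 → fault, evict 6, frames (8 5 4)
pos 5: 8 → hit
pos 6: 9 → fault, evict 5, frames (4 8 9)
At position 6, page 5 is evicted.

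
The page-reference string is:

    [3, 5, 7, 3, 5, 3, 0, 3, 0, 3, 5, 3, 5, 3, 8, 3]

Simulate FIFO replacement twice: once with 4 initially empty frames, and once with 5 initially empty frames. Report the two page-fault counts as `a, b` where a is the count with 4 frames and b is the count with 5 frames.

4 frames: F F F . . . F . . . . . . . F F → 6 faults.
5 frames: F F F . . . F . . . . . . . F . → 5 faults.
5 < 6: adding a frame reduced faults, as is typical.

6, 5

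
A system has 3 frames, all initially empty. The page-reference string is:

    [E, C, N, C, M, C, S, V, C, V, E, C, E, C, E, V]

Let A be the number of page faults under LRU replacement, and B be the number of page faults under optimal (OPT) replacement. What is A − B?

1

Under LRU: F F F . F . F F . . F . . . . . → 7 faults.
Under OPT: F F F . F . F F . . . . . . . . → 6 faults.
A − B = 7 − 6 = 1.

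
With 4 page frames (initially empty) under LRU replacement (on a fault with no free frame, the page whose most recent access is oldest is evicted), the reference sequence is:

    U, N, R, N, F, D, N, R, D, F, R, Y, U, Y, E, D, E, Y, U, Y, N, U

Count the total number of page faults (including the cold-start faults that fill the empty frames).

U → miss, frames (U)
N → miss, frames (U N)
R → miss, frames (U N R)
N → hit
F → miss, frames (U R N F)
D → miss, evict U, frames (R N F D)
N → hit
R → hit
D → hit
F → hit
R → hit
Y → miss, evict N, frames (D F R Y)
U → miss, evict D, frames (F R Y U)
Y → hit
E → miss, evict F, frames (R U Y E)
D → miss, evict R, frames (U Y E D)
E → hit
Y → hit
U → hit
Y → hit
N → miss, evict D, frames (E U Y N)
U → hit
Page faults: 10.

10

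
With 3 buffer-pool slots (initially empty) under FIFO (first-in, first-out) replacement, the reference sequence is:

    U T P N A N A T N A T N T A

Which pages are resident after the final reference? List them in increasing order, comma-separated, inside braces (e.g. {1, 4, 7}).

{A, N, T}

U: fault, frames {U}
T: fault, frames {U,T}
P: fault, frames {U,T,P}
N: fault, evict U, frames {T,P,N}
A: fault, evict T, frames {P,N,A}
N: hit
A: hit
T: fault, evict P, frames {N,A,T}
N: hit
A: hit
T: hit
N: hit
T: hit
A: hit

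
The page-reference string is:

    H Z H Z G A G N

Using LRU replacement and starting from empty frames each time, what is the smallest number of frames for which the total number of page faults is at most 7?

2

f=1: 8 faults
f=2: 5 faults
f=3: 5 faults
f=4: 5 faults
f=5: 5 faults
Smallest f with faults ≤ 7 is 2.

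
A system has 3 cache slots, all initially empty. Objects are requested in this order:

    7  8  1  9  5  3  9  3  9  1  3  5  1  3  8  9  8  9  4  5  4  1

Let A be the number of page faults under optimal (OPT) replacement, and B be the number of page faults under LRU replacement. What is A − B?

Under OPT: F F F F F F . . . . . F . . F F . . F . . F → 11 faults.
Under LRU: F F F F F F . . . F . F . . F F . . F F . F → 13 faults.
A − B = 11 − 13 = -2.

-2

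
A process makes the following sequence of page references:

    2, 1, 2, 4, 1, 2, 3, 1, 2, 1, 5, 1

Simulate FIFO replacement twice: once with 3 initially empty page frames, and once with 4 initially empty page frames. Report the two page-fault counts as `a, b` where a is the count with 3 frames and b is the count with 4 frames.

3 frames: F F . F . . F . F F F . → 7 faults.
4 frames: F F . F . . F . . . F . → 5 faults.
5 < 7: adding a frame reduced faults, as is typical.

7, 5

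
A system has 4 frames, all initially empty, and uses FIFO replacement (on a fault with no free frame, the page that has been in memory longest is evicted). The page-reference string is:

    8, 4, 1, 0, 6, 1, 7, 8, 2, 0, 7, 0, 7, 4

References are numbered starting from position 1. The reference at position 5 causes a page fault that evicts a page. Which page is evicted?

pos 1: 8 → fault, frames [8]
pos 2: 4 → fault, frames [8, 4]
pos 3: 1 → fault, frames [8, 4, 1]
pos 4: 0 → fault, frames [8, 4, 1, 0]
pos 5: 6 → fault, evict 8, frames [4, 1, 0, 6]
At position 5, page 8 is evicted.

8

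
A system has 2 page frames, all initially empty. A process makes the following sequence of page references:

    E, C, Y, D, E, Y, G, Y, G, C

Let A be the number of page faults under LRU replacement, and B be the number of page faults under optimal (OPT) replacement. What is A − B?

1

Under LRU: F F F F F F F . . F → 8 faults.
Under OPT: F F F F . F F . . F → 7 faults.
A − B = 8 − 7 = 1.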